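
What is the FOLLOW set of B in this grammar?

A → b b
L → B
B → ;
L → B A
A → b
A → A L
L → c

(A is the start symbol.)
To compute FOLLOW(B), find every occurrence of B on a right-hand side N → α B β: add FIRST(β) \ {ε}, and if β is empty or nullable also add FOLLOW(N). Iterate to a fixed point.

In L → B: B is at the end, add FOLLOW(L)
In L → B A: B is followed by A, add FIRST(A) \ {ε} = { 'b' }

The FOLLOW sets referred to above (computed the same way, to a fixed point):
  FOLLOW(L) = { $, ';', 'c' }

Taking the union: FOLLOW(B) = { $, ';', 'b', 'c' }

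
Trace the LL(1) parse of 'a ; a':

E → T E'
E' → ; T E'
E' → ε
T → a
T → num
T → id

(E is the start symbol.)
Stack is shown with the top on the left.

Stack     Input    Action
-------------------------
E $       a ; a $  output E → T E'
T E' $    a ; a $  output T → a
a E' $    a ; a $  match 'a'
E' $      ; a $    output E' → ; T E'
; T E' $  ; a $    match ';'
T E' $    a $      output T → a
a E' $    a $      match 'a'
E' $      $        output E' → ε
$         $        accept

The string is accepted.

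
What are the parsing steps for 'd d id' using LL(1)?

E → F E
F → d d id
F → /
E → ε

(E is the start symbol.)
LL(1) parsing maintains a stack (initially the start symbol over $) and the input. At each step: if the stack top is a terminal, match it against the current input token; if it is a non-terminal N, replace it with the RHS of M[N, lookahead] (the unique production whose predict set contains the lookahead).

Stack is shown with the top on the left.

Stack       Input     Action
----------------------------
E $         d d id $  output E → F E
F E $       d d id $  output F → d d id
d d id E $  d d id $  match 'd'
d id E $    d id $    match 'd'
id E $      id $      match 'id'
E $         $         output E → ε
$           $         accept

The string is accepted.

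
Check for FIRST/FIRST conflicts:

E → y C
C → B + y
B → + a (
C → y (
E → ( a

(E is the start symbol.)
No FIRST/FIRST conflicts.

FIRST sets of the non-terminals at (or reachable through a nullable prefix from) the front of some alternative:
  FIRST(B) = { '+' }

Productions for E:
  E → y C: FIRST = { 'y' }
  E → ( a: FIRST = { '(' }
Productions for C:
  C → B + y: FIRST = { '+' }
  C → y (: FIRST = { 'y' }
B has only one production, so no FIRST/FIRST conflict is possible there.

All alternatives of each non-terminal have pairwise disjoint FIRST sets.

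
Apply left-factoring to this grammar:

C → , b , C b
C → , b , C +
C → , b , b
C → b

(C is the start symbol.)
Left-factoring transforms A → αβ₁ | αβ₂ into A → αA' and A' → β₁ | β₂
(α is the longest common prefix among the alternatives). Repeat until
no nonterminal has two alternatives with a common prefix.

Round 1: C has alternatives sharing prefix ', b ,'. Introduce C': C → , b , C'
  Add: C' → C b
  Add: C' → C +
  Add: C' → b

Round 2: C' has alternatives sharing prefix 'C'. Introduce C'': C' → C C''
  Add: C'' → b
  Add: C'' → +

No remaining common prefixes — done.

Resulting grammar:
C → , b , C'
C' → C C''
C'' → b
C'' → +
C' → b
C → b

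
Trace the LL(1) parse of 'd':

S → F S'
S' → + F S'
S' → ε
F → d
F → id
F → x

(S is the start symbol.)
LL(1) parsing maintains a stack (initially the start symbol over $) and the input. At each step: if the stack top is a terminal, match it against the current input token; if it is a non-terminal N, replace it with the RHS of M[N, lookahead] (the unique production whose predict set contains the lookahead).

Stack is shown with the top on the left.

Stack   Input  Action
---------------------
S $     d $    output S → F S'
F S' $  d $    output F → d
d S' $  d $    match 'd'
S' $    $      output S' → ε
$       $      accept

The string is accepted.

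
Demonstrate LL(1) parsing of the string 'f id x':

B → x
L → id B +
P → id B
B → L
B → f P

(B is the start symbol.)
LL(1) parsing maintains a stack (initially the start symbol over $) and the input. At each step: if the stack top is a terminal, match it against the current input token; if it is a non-terminal N, replace it with the RHS of M[N, lookahead] (the unique production whose predict set contains the lookahead).

Stack is shown with the top on the left.

Stack   Input     Action
------------------------
B $     f id x $  output B → f P
f P $   f id x $  match 'f'
P $     id x $    output P → id B
id B $  id x $    match 'id'
B $     x $       output B → x
x $     x $       match 'x'
$       $         accept

The string is accepted.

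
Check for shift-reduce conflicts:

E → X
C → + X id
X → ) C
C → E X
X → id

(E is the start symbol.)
No shift-reduce conflicts

A shift-reduce conflict occurs when an LR(0) state has both:
  - a complete (reduce) item [A → α .] (dot at the end), and
  - a shift item [B → β . c γ] (dot before a terminal).

Augment with E' → E and build the canonical LR(0) collection (I0 = CLOSURE({[E' → . E]}), then GOTO on every symbol after a dot until no new states appear). It has 11 states:
  I0: { [E → . X], [E' → . E], [X → . ) C], [X → . id] }  — shift
  I1: { [C → . + X id], [C → . E X], [E → . X], [X → ) . C], [X → . ) C], [X → . id] }  — shift
  I2: { [E' → E .] }  — accept
  I3: { [E → X .] }  — reduce
  I4: { [X → id .] }  — reduce
  I5: { [C → + . X id], [X → . ) C], [X → . id] }  — shift
  I6: { [X → ) C .] }  — reduce
  I7: { [C → E . X], [X → . ) C], [X → . id] }  — shift
  I8: { [C → E X .] }  — reduce
  I9: { [C → + X . id] }  — shift
  I10: { [C → + X id .] }  — reduce

No state contains both a complete item and a shift item.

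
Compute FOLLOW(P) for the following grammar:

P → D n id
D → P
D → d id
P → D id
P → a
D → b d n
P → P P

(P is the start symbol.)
{ $, 'a', 'b', 'd', 'id', 'n' }

To compute FOLLOW(P), find every occurrence of P on a right-hand side N → α P β: add FIRST(β) \ {ε}, and if β is empty or nullable also add FOLLOW(N). Iterate to a fixed point.

P is the start symbol, so $ ∈ FOLLOW(P).
In D → P: P is at the end, add FOLLOW(D)
In P → P P: P is followed by P, add FIRST(P) \ {ε} = { 'a', 'b', 'd' }
In P → P P: P is at the end; this adds FOLLOW(P) to itself — nothing new

The FOLLOW sets referred to above (computed the same way, to a fixed point):
  FOLLOW(D) = { 'id', 'n' }

Taking the union: FOLLOW(P) = { $, 'a', 'b', 'd', 'id', 'n' }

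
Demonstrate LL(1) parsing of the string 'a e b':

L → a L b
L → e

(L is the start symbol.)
LL(1) parsing maintains a stack (initially the start symbol over $) and the input. At each step: if the stack top is a terminal, match it against the current input token; if it is a non-terminal N, replace it with the RHS of M[N, lookahead] (the unique production whose predict set contains the lookahead).

Stack is shown with the top on the left.

Stack    Input    Action
------------------------
L $      a e b $  output L → a L b
a L b $  a e b $  match 'a'
L b $    e b $    output L → e
e b $    e b $    match 'e'
b $      b $      match 'b'
$        $        accept

The string is accepted.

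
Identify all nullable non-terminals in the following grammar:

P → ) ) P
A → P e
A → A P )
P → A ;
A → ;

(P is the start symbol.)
There are no ε-productions, so no non-terminal can derive ε.
No non-terminals are nullable.

Answer: None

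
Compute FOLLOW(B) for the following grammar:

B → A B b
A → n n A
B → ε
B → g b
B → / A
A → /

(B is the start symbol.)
To compute FOLLOW(B), find every occurrence of B on a right-hand side N → α B β: add FIRST(β) \ {ε}, and if β is empty or nullable also add FOLLOW(N). Iterate to a fixed point.

B is the start symbol, so $ ∈ FOLLOW(B).
In B → A B b: B is followed by b, add FIRST(b) \ {ε} = { 'b' }

Taking the union: FOLLOW(B) = { $, 'b' }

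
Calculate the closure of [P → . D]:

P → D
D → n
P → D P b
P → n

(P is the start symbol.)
{ [D → . n], [P → . D] }

Start with: [P → . D]
  [P → . D] has the dot before D: add [D → . n]
No further items can be added.

CLOSURE = { [D → . n], [P → . D] }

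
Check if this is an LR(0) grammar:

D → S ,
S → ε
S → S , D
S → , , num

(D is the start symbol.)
A grammar is LR(0) if no state in the canonical LR(0) collection has:
  - both a shift item (dot before a terminal) and a complete item (shift-reduce conflict), or
  - two or more complete items (reduce-reduce conflict; the accept item [D' → D .] counts as a complete item here).

Augment with D' → D and build the canonical LR(0) collection (I0 = CLOSURE({[D' → . D]}), then GOTO on every symbol after a dot until no new states appear). It has 8 states:
  I0: { [D → . S ,], [D' → . D], [S → . , , num], [S → . S , D], [S → .] }  — shift, reduce
  I1: { [S → , . , num] }  — shift
  I2: { [D' → D .] }  — accept
  I3: { [D → S . ,], [S → S . , D] }  — shift
  I4: { [D → . S ,], [D → S , .], [S → . , , num], [S → . S , D], [S → .], [S → S , . D] }  — shift, 2 reduces
  I5: { [S → S , D .] }  — reduce
  I6: { [S → , , . num] }  — shift
  I7: { [S → , , num .] }  — reduce

Conflict in state I0:
  Shift-reduce conflict between [S → .] and [S → . , , num]
So the grammar is NOT LR(0).

Answer: No. Shift-reduce conflict between [S → .] and [S → . , , num]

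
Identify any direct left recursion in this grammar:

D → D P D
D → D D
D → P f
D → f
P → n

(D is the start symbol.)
D → D P D: LEFT RECURSIVE (starts with D)
D → D D: LEFT RECURSIVE (starts with D)
D → P f: starts with P
D → f: starts with f
P → n: starts with n

The grammar has direct left recursion on: D.

Answer: Yes, D is left-recursive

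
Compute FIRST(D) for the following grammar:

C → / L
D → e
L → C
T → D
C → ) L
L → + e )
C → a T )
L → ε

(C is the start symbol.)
{ 'e' }

To compute FIRST(D), examine every production with D on the left-hand side, reading each right-hand side left to right until a non-nullable symbol is reached.

From D → e:
  - e is a terminal: add 'e' and stop

Collecting: FIRST(D) = { 'e' }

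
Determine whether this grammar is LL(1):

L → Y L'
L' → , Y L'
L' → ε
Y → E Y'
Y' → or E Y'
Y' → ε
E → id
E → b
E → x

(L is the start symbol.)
A grammar is LL(1) if for each non-terminal N with multiple productions, the predict sets of those productions are pairwise disjoint, where PREDICT(N → α) = (FIRST(α) \ {ε}) ∪ (FOLLOW(N) if α ⇒* ε).

Relevant sets:
  FOLLOW(L') = { $ }
  FOLLOW(Y') = { $, ',' }

For L':
  PREDICT(L' → ',' Y L') = { ',' }
  PREDICT(L' → ε) = { $ }
For Y':
  PREDICT(Y' → or E Y') = { 'or' }
  PREDICT(Y' → ε) = { $, ',' }
For E:
  PREDICT(E → id) = { 'id' }
  PREDICT(E → b) = { 'b' }
  PREDICT(E → x) = { 'x' }
L, Y have a single production, so nothing to check there.

All predict sets are disjoint. The grammar IS LL(1).

Answer: Yes, the grammar is LL(1).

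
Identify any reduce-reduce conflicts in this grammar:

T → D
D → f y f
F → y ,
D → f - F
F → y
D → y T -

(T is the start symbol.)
A reduce-reduce conflict occurs when an LR(0) state has two complete items [A → α .] and [B → β .] — both call for a reduction, and with no lookahead the parser cannot choose between them.

Augment with T' → T and build the canonical LR(0) collection (I0 = CLOSURE({[T' → . T]}), then GOTO on every symbol after a dot until no new states appear). It has 13 states:
  I0: { [D → . f - F], [D → . f y f], [D → . y T -], [T → . D], [T' → . T] }  — shift
  I1: { [T → D .] }  — reduce
  I2: { [T' → T .] }  — accept
  I3: { [D → f . - F], [D → f . y f] }  — shift
  I4: { [D → . f - F], [D → . f y f], [D → . y T -], [D → y . T -], [T → . D] }  — shift
  I5: { [D → y T . -] }  — shift
  I6: { [D → y T - .] }  — reduce
  I7: { [D → f - . F], [F → . y ,], [F → . y] }  — shift
  I8: { [D → f y . f] }  — shift
  I9: { [D → f y f .] }  — reduce
  I10: { [D → f - F .] }  — reduce
  I11: { [F → y . ,], [F → y .] }  — shift, reduce
  I12: { [F → y , .] }  — reduce

No state contains more than one complete item.

Answer: No reduce-reduce conflicts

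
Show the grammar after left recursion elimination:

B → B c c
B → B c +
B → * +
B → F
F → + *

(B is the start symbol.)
B is directly left-recursive. The standard transformation for
  A → A α₁ | ... | A α_m | β₁ | ... | β_n
is
  A  → β₁ A' | ... | β_n A'
  A' → α₁ A' | ... | α_m A' | ε

B → * + becomes B → * + B'
B → F becomes B → F B'
B → B c c becomes B' → c c B'
B → B c + becomes B' → c + B'
Add B' → ε

Productions for other non-terminals are unchanged:
  F → + *

Resulting grammar:
B → * + B'
B → F B'
B' → c c B'
B' → c + B'
B' → ε
F → + *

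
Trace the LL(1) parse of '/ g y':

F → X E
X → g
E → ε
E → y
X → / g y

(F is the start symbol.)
LL(1) parsing maintains a stack (initially the start symbol over $) and the input. At each step: if the stack top is a terminal, match it against the current input token; if it is a non-terminal N, replace it with the RHS of M[N, lookahead] (the unique production whose predict set contains the lookahead).

Stack is shown with the top on the left.

Stack      Input    Action
--------------------------
F $        / g y $  output F → X E
X E $      / g y $  output X → / g y
/ g y E $  / g y $  match '/'
g y E $    g y $    match 'g'
y E $      y $      match 'y'
E $        $        output E → ε
$          $        accept

The string is accepted.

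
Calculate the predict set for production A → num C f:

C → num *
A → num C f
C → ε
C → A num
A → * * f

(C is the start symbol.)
PREDICT(A → num C f) = (FIRST(RHS) \ {ε}) ∪ (FOLLOW(A) if ε ∈ FIRST(RHS), i.e. RHS ⇒* ε)
FIRST(num C f) = { 'num' }
ε ∉ FIRST(num C f), so FOLLOW(A) is not added.
PREDICT(A → num C f) = { 'num' }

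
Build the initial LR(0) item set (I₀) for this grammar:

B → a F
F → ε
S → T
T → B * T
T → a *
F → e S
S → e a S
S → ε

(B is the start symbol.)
First, augment the grammar with B' → B
I₀ = CLOSURE({ [B' → . B] }):
  [B' → . B] has the dot before B: add [B → . a F]
No further items can be added.

I₀ = { [B → . a F], [B' → . B] }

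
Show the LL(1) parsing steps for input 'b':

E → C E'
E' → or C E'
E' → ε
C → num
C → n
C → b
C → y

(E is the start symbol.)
Stack is shown with the top on the left.

Stack   Input  Action
---------------------
E $     b $    output E → C E'
C E' $  b $    output C → b
b E' $  b $    match 'b'
E' $    $      output E' → ε
$       $      accept

The string is accepted.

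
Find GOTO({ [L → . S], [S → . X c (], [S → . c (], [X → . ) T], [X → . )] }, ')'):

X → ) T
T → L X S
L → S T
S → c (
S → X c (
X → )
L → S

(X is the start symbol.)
GOTO(I, ')') = CLOSURE({ [A → αX.β] : [A → α.Xβ] ∈ I, X = ')' })

Items with dot before ')', with the dot advanced:
  [X → . )] → [X → ) .]
  [X → . ) T] → [X → ) . T]
Closure of the advanced items:
  [X → ) . T] has the dot before T: add [T → . L X S]
  [T → . L X S] has the dot before L: add [L → . S T], [L → . S]
  [L → . S T] has the dot before S: add [S → . c (], [S → . X c (]
  [S → . X c (] has the dot before X: add [X → . ) T], [X → . )]

GOTO = { [L → . S T], [L → . S], [S → . X c (], [S → . c (], [T → . L X S], [X → ) . T], [X → ) .], [X → . ) T], [X → . )] }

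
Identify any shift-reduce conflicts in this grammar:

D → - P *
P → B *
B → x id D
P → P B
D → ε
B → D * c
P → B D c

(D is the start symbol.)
Yes — I0: [D → .] vs [D → . - P *]; I1: [D → .] vs [B → . x id D]; I3: [D → .] vs [D → . - P *]; I5: [D → .] vs [B → . x id D]; I7: [D → .] vs [D → . - P *]

A shift-reduce conflict occurs when an LR(0) state has both:
  - a complete (reduce) item [A → α .] (dot at the end), and
  - a shift item [B → β . c γ] (dot before a terminal).

Augment with D' → D and build the canonical LR(0) collection (I0 = CLOSURE({[D' → . D]}), then GOTO on every symbol after a dot until no new states appear). It has 16 states:
  I0: { [D → . - P *], [D → .], [D' → . D] }  — shift, reduce
  I1: { [B → . D * c], [B → . x id D], [D → - . P *], [D → . - P *], [D → .], [P → . B *], [P → . B D c], [P → . P B] }  — shift, reduce
  I2: { [D' → D .] }  — accept
  I3: { [D → . - P *], [D → .], [P → B . *], [P → B . D c] }  — shift, reduce
  I4: { [B → D . * c] }  — shift
  I5: { [B → . D * c], [B → . x id D], [D → - P . *], [D → . - P *], [D → .], [P → P . B] }  — shift, reduce
  I6: { [B → x . id D] }  — shift
  I7: { [B → x id . D], [D → . - P *], [D → .] }  — shift, reduce
  I8: { [B → x id D .] }  — reduce
  I9: { [D → - P * .] }  — reduce
  I10: { [P → P B .] }  — reduce
  I11: { [B → D * . c] }  — shift
  I12: { [B → D * c .] }  — reduce
  I13: { [P → B * .] }  — reduce
  I14: { [P → B D . c] }  — shift
  I15: { [P → B D c .] }  — reduce

I0 contains reduce item [D → .] and shift item [D → . - P *] — shift-reduce conflict.
I1 contains reduce item [D → .] and shift items [B → . x id D], [D → . - P *] — shift-reduce conflict.
I3 contains reduce item [D → .] and shift items [D → . - P *], [P → B . *] — shift-reduce conflict.
I5 contains reduce item [D → .] and shift items [B → . x id D], [D → . - P *], [D → - P . *] — shift-reduce conflict.
I7 contains reduce item [D → .] and shift item [D → . - P *] — shift-reduce conflict.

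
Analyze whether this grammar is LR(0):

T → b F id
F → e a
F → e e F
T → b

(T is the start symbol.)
No. Shift-reduce conflict between [T → b .] and [F → . e a]

Augment with T' → T and build the canonical LR(0) collection (I0 = CLOSURE({[T' → . T]}), then GOTO on every symbol after a dot until no new states appear). It has 9 states:
  I0: { [T → . b F id], [T → . b], [T' → . T] }  — shift
  I1: { [T' → T .] }  — accept
  I2: { [F → . e a], [F → . e e F], [T → b . F id], [T → b .] }  — shift, reduce
  I3: { [T → b F . id] }  — shift
  I4: { [F → e . a], [F → e . e F] }  — shift
  I5: { [F → e a .] }  — reduce
  I6: { [F → . e a], [F → . e e F], [F → e e . F] }  — shift
  I7: { [F → e e F .] }  — reduce
  I8: { [T → b F id .] }  — reduce

Conflict in state I2:
  Shift-reduce conflict between [T → b .] and [F → . e a]
So the grammar is NOT LR(0).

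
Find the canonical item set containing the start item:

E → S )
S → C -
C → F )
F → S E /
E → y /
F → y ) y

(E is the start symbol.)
First, augment the grammar with E' → E
I₀ = CLOSURE({ [E' → . E] }):
  [E' → . E] has the dot before E: add [E → . S )], [E → . y /]
  [E → . S )] has the dot before S: add [S → . C -]
  [S → . C -] has the dot before C: add [C → . F )]
  [C → . F )] has the dot before F: add [F → . S E /], [F → . y ) y]
No further items can be added.

I₀ = { [C → . F )], [E → . S )], [E → . y /], [E' → . E], [F → . S E /], [F → . y ) y], [S → . C -] }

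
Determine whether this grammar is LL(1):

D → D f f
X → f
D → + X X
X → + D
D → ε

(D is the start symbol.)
No. Predict set conflict for D: { '+' }

Relevant sets:
  FIRST(D) = { '+', 'f', ε }
  FOLLOW(D) = { $, '+', 'f' }

For D:
  PREDICT(D → D f f) = { '+', 'f' }
  PREDICT(D → '+' X X) = { '+' }
  PREDICT(D → ε) = { $, '+', 'f' }
For X:
  PREDICT(X → f) = { 'f' }
  PREDICT(X → '+' D) = { '+' }

Conflict found: Predict set conflict for D: { '+' }
The grammar is NOT LL(1).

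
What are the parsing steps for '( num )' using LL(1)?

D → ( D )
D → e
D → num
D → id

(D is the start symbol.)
LL(1) parsing maintains a stack (initially the start symbol over $) and the input. At each step: if the stack top is a terminal, match it against the current input token; if it is a non-terminal N, replace it with the RHS of M[N, lookahead] (the unique production whose predict set contains the lookahead).

Stack is shown with the top on the left.

Stack    Input      Action
--------------------------
D $      ( num ) $  output D → ( D )
( D ) $  ( num ) $  match '('
D ) $    num ) $    output D → num
num ) $  num ) $    match 'num'
) $      ) $        match ')'
$        $          accept

The string is accepted.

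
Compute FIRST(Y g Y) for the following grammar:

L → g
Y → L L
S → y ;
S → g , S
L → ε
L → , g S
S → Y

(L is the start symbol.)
FIRST sets of the non-terminals involved (from the grammar, by fixed-point iteration):
  FIRST(Y) = { ',', 'g', ε }

To compute FIRST(Y g Y), process the symbols left to right:
Symbol Y is a non-terminal. Add FIRST(Y) \ {ε} = { ',', 'g' }
Y is nullable (ε ∈ FIRST(Y)), continue to the next symbol.
Symbol g is a terminal. Add 'g' and stop.
FIRST(Y g Y) = { ',', 'g' }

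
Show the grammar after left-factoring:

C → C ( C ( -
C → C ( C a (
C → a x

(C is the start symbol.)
C → C ( C C'
C' → ( -
C' → a (
C → a x

Left-factoring transforms A → αβ₁ | αβ₂ into A → αA' and A' → β₁ | β₂
(α is the longest common prefix among the alternatives). Repeat until
no nonterminal has two alternatives with a common prefix.

Round 1: C has alternatives sharing prefix 'C ( C'. Introduce C': C → C ( C C'
  Add: C' → ( -
  Add: C' → a (

No remaining common prefixes — done.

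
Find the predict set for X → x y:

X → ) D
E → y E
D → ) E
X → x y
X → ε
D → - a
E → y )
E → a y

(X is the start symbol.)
{ 'x' }

PREDICT(X → x y) = (FIRST(RHS) \ {ε}) ∪ (FOLLOW(X) if ε ∈ FIRST(RHS), i.e. RHS ⇒* ε)
FIRST(x y) = { 'x' }
ε ∉ FIRST(x y), so FOLLOW(X) is not added.
PREDICT(X → x y) = { 'x' }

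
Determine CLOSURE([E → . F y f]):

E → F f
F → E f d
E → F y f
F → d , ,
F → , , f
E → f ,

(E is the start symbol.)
{ [E → . F f], [E → . F y f], [E → . f ,], [F → . , , f], [F → . E f d], [F → . d , ,] }

To compute CLOSURE, for each item [A → α.Bβ] where B is a non-terminal, add [B → .γ] for all productions B → γ; repeat for the newly added items until nothing changes.

Start with: [E → . F y f]
  [E → . F y f] has the dot before F: add [F → . E f d], [F → . d , ,], [F → . , , f]
  [F → . E f d] has the dot before E: add [E → . F f], [E → . f ,]
No further items can be added.

CLOSURE = { [E → . F f], [E → . F y f], [E → . f ,], [F → . , , f], [F → . E f d], [F → . d , ,] }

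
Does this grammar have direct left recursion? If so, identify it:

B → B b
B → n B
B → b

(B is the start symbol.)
Direct left recursion occurs when N → N α for some non-terminal N (the right-hand side begins with the left-hand side itself).

B → B b: LEFT RECURSIVE (starts with B)
B → n B: starts with n
B → b: starts with b

The grammar has direct left recursion on: B.

Answer: Yes, B is left-recursive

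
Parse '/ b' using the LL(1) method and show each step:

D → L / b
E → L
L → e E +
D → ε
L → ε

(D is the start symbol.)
LL(1) parsing maintains a stack (initially the start symbol over $) and the input. At each step: if the stack top is a terminal, match it against the current input token; if it is a non-terminal N, replace it with the RHS of M[N, lookahead] (the unique production whose predict set contains the lookahead).

Stack is shown with the top on the left.

Stack    Input  Action
----------------------
D $      / b $  output D → L / b
L / b $  / b $  output L → ε
/ b $    / b $  match '/'
b $      b $    match 'b'
$        $      accept

The string is accepted.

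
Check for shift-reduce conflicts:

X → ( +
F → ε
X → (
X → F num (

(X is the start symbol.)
A shift-reduce conflict occurs when an LR(0) state has both:
  - a complete (reduce) item [A → α .] (dot at the end), and
  - a shift item [B → β . c γ] (dot before a terminal).

Augment with X' → X and build the canonical LR(0) collection (I0 = CLOSURE({[X' → . X]}), then GOTO on every symbol after a dot until no new states appear). It has 7 states:
  I0: { [F → .], [X → . ( +], [X → . (], [X → . F num (], [X' → . X] }  — shift, reduce
  I1: { [X → ( . +], [X → ( .] }  — shift, reduce
  I2: { [X → F . num (] }  — shift
  I3: { [X' → X .] }  — accept
  I4: { [X → F num . (] }  — shift
  I5: { [X → F num ( .] }  — reduce
  I6: { [X → ( + .] }  — reduce

I0 contains reduce item [F → .] and shift items [X → . (], [X → . ( +] — shift-reduce conflict.
I1 contains reduce item [X → ( .] and shift item [X → ( . +] — shift-reduce conflict.

Answer: Yes — I0: [F → .] vs [X → . (]; I1: [X → ( .] vs [X → ( . +]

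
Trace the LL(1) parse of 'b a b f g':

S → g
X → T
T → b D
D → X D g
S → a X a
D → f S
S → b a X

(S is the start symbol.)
Stack is shown with the top on the left.

Stack    Input        Action
----------------------------
S $      b a b f g $  output S → b a X
b a X $  b a b f g $  match 'b'
a X $    a b f g $    match 'a'
X $      b f g $      output X → T
T $      b f g $      output T → b D
b D $    b f g $      match 'b'
D $      f g $        output D → f S
f S $    f g $        match 'f'
S $      g $          output S → g
g $      g $          match 'g'
$        $            accept

The string is accepted.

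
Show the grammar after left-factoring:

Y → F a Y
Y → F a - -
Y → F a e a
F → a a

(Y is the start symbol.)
Left-factoring transforms A → αβ₁ | αβ₂ into A → αA' and A' → β₁ | β₂
(α is the longest common prefix among the alternatives). Repeat until
no nonterminal has two alternatives with a common prefix.

Round 1: Y has alternatives sharing prefix 'F a'. Introduce Y': Y → F a Y'
  Add: Y' → Y
  Add: Y' → - -
  Add: Y' → e a

No remaining common prefixes — done.

Resulting grammar:
Y → F a Y'
Y' → Y
Y' → - -
Y' → e a
F → a a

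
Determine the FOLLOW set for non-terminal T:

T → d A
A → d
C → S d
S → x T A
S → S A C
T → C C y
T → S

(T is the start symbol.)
To compute FOLLOW(T), find every occurrence of T on a right-hand side N → α T β: add FIRST(β) \ {ε}, and if β is empty or nullable also add FOLLOW(N). Iterate to a fixed point.

T is the start symbol, so $ ∈ FOLLOW(T).
In S → x T A: T is followed by A, add FIRST(A) \ {ε} = { 'd' }

Taking the union: FOLLOW(T) = { $, 'd' }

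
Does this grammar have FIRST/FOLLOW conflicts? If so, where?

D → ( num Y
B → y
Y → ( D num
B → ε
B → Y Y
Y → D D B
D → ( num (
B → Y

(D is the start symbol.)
Yes. B → y with FOLLOW(B) on { 'y' }; B → Y Y with FOLLOW(B) on { '(' }; B → Y with FOLLOW(B) on { '(' }

A FIRST/FOLLOW conflict occurs when a non-terminal N has a nullable alternative N → β (β ⇒* ε) and another alternative N → α with FIRST(α) ∩ FOLLOW(N) ≠ ∅: on such a lookahead the parser cannot decide between expanding α and letting N vanish via β.

Nullable non-terminals: B.
FIRST sets used below: FIRST(Y) = { '(' }

B: nullable alternative(s) B → ε; FOLLOW(B) = { $, '(', 'num', 'y' }
  B → y: FIRST \ {ε} = { 'y' } — overlaps FOLLOW(B) on { 'y' }: CONFLICT
  B → ε: FIRST \ {ε} = { } — this is the only nullable alternative, skip
  B → Y Y: FIRST \ {ε} = { '(' } — overlaps FOLLOW(B) on { '(' }: CONFLICT
  B → Y: FIRST \ {ε} = { '(' } — overlaps FOLLOW(B) on { '(' }: CONFLICT

D, Y have no nullable alternative, so no FIRST/FOLLOW check is needed there.

So the grammar has 3 FIRST/FOLLOW conflicts (marked CONFLICT above).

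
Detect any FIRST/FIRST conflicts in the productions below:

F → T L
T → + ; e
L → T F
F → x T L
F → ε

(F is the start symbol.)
No FIRST/FIRST conflicts.

FIRST sets of the non-terminals at (or reachable through a nullable prefix from) the front of some alternative:
  FIRST(T) = { '+' }

Productions for F:
  F → T L: FIRST = { '+' }
  F → x T L: FIRST = { 'x' }
  F → ε: FIRST = { ε }
T, L have only one production, so no FIRST/FIRST conflict is possible there.

All alternatives of each non-terminal have pairwise disjoint FIRST sets.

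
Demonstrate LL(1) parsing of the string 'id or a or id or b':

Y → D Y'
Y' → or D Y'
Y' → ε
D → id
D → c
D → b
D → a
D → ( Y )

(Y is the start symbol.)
Stack is shown with the top on the left.

Stack      Input                 Action
---------------------------------------
Y $        id or a or id or b $  output Y → D Y'
D Y' $     id or a or id or b $  output D → id
id Y' $    id or a or id or b $  match 'id'
Y' $       or a or id or b $     output Y' → or D Y'
or D Y' $  or a or id or b $     match 'or'
D Y' $     a or id or b $        output D → a
a Y' $     a or id or b $        match 'a'
Y' $       or id or b $          output Y' → or D Y'
or D Y' $  or id or b $          match 'or'
D Y' $     id or b $             output D → id
id Y' $    id or b $             match 'id'
Y' $       or b $                output Y' → or D Y'
or D Y' $  or b $                match 'or'
D Y' $     b $                   output D → b
b Y' $     b $                   match 'b'
Y' $       $                     output Y' → ε
$          $                     accept

The string is accepted.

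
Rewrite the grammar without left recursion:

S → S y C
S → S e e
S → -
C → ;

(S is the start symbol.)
S is directly left-recursive. The standard transformation for
  A → A α₁ | ... | A α_m | β₁ | ... | β_n
is
  A  → β₁ A' | ... | β_n A'
  A' → α₁ A' | ... | α_m A' | ε

S → - becomes S → - S'
S → S y C becomes S' → y C S'
S → S e e becomes S' → e e S'
Add S' → ε

Productions for other non-terminals are unchanged:
  C → ;

Resulting grammar:
S → - S'
S' → y C S'
S' → e e S'
S' → ε
C → ;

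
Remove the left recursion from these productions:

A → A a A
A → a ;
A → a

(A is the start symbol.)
A → a ; A'
A → a A'
A' → a A A'
A' → ε

A is directly left-recursive. The standard transformation for
  A → A α₁ | ... | A α_m | β₁ | ... | β_n
is
  A  → β₁ A' | ... | β_n A'
  A' → α₁ A' | ... | α_m A' | ε

A → a ; becomes A → a ; A'
A → a becomes A → a A'
A → A a A becomes A' → a A A'
Add A' → ε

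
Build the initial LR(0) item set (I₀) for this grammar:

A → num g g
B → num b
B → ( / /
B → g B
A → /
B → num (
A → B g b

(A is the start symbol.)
{ [A → . /], [A → . B g b], [A → . num g g], [A' → . A], [B → . ( / /], [B → . g B], [B → . num (], [B → . num b] }

First, augment the grammar with A' → A
I₀ = CLOSURE({ [A' → . A] }):
  [A' → . A] has the dot before A: add [A → . num g g], [A → . /], [A → . B g b]
  [A → . B g b] has the dot before B: add [B → . num b], [B → . ( / /], [B → . g B], [B → . num (]
No further items can be added.

I₀ = { [A → . /], [A → . B g b], [A → . num g g], [A' → . A], [B → . ( / /], [B → . g B], [B → . num (], [B → . num b] }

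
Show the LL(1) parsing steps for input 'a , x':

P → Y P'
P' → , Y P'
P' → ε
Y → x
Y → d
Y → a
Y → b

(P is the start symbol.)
Stack is shown with the top on the left.

Stack     Input    Action
-------------------------
P $       a , x $  output P → Y P'
Y P' $    a , x $  output Y → a
a P' $    a , x $  match 'a'
P' $      , x $    output P' → , Y P'
, Y P' $  , x $    match ','
Y P' $    x $      output Y → x
x P' $    x $      match 'x'
P' $      $        output P' → ε
$         $        accept

The string is accepted.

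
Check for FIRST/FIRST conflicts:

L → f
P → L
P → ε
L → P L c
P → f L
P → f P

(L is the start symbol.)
Yes. L → f / L → P L c on { 'f' }; P → L / P → f L on { 'f' }; P → L / P → f P on { 'f' }; P → f L / P → f P on { 'f' }

FIRST sets of the non-terminals at (or reachable through a nullable prefix from) the front of some alternative:
  FIRST(P) = { 'f', ε }
  FIRST(L) = { 'f' }

Productions for L:
  L → f: FIRST = { 'f' }
  L → P L c: FIRST = { 'f' }
Productions for P:
  P → L: FIRST = { 'f' }
  P → ε: FIRST = { ε }
  P → f L: FIRST = { 'f' }
  P → f P: FIRST = { 'f' }

Conflict for L: L → f and L → P L c
  Overlap: { 'f' }
Conflict for P: P → L and P → f L
  Overlap: { 'f' }
Conflict for P: P → L and P → f P
  Overlap: { 'f' }
Conflict for P: P → f L and P → f P
  Overlap: { 'f' }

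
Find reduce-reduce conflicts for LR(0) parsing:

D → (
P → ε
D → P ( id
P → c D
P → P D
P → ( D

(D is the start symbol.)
Yes — I1: [D → ( .] vs [P → .]; I6: [D → ( .] vs [P → .]

Augment with D' → D and build the canonical LR(0) collection (I0 = CLOSURE({[D' → . D]}), then GOTO on every symbol after a dot until no new states appear). It has 10 states:
  I0: { [D → . (], [D → . P ( id], [D' → . D], [P → . ( D], [P → . P D], [P → . c D], [P → .] }  — shift, reduce
  I1: { [D → ( .], [D → . (], [D → . P ( id], [P → ( . D], [P → . ( D], [P → . P D], [P → . c D], [P → .] }  — shift, 2 reduces
  I2: { [D' → D .] }  — accept
  I3: { [D → . (], [D → . P ( id], [D → P . ( id], [P → . ( D], [P → . P D], [P → . c D], [P → .], [P → P . D] }  — shift, reduce
  I4: { [D → . (], [D → . P ( id], [P → . ( D], [P → . P D], [P → . c D], [P → .], [P → c . D] }  — shift, reduce
  I5: { [P → c D .] }  — reduce
  I6: { [D → ( .], [D → . (], [D → . P ( id], [D → P ( . id], [P → ( . D], [P → . ( D], [P → . P D], [P → . c D], [P → .] }  — shift, 2 reduces
  I7: { [P → P D .] }  — reduce
  I8: { [P → ( D .] }  — reduce
  I9: { [D → P ( id .] }  — reduce

I1 contains complete items [D → ( .], [P → .] — reduce-reduce conflict.
I6 contains complete items [D → ( .], [P → .] — reduce-reduce conflict.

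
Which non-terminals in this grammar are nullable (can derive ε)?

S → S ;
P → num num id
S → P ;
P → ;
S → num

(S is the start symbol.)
There are no ε-productions, so no non-terminal can derive ε.
No non-terminals are nullable.

Answer: None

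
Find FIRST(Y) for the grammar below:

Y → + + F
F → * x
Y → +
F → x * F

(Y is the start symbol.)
{ '+' }

From Y → + + F:
  - '+' is a terminal: add '+' and stop
From Y → +:
  - '+' is a terminal: add '+' and stop

Collecting: FIRST(Y) = { '+' }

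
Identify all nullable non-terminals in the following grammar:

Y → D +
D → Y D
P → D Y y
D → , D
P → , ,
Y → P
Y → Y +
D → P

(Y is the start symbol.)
A non-terminal is nullable if it can derive ε (the empty string): either it has an ε-production, or it has a production whose right-hand side consists entirely of nullable non-terminals.

There are no ε-productions, so no non-terminal can derive ε.
No non-terminals are nullable.

Answer: None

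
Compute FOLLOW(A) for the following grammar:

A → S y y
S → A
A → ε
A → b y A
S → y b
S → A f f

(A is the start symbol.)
A is the start symbol, so $ ∈ FOLLOW(A).
In S → A: A is at the end, add FOLLOW(S)
In A → b y A: A is at the end; this adds FOLLOW(A) to itself — nothing new
In S → A f f: A is followed by f f, add FIRST(f f) \ {ε} = { 'f' }

The FOLLOW sets referred to above (computed the same way, to a fixed point):
  FOLLOW(S) = { 'y' }

Taking the union: FOLLOW(A) = { $, 'f', 'y' }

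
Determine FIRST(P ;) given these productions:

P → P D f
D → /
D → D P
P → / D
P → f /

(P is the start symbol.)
{ '/', 'f' }

FIRST sets of the non-terminals involved (from the grammar, by fixed-point iteration):
  FIRST(P) = { '/', 'f' }

To compute FIRST(P ;), process the symbols left to right:
Symbol P is a non-terminal. Add FIRST(P) \ {ε} = { '/', 'f' }
P is not nullable (ε ∉ FIRST(P)), so stop here.
FIRST(P ;) = { '/', 'f' }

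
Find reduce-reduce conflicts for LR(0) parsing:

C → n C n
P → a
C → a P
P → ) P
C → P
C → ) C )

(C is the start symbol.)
Yes — I13: [C → P .] vs [P → ) P .]

A reduce-reduce conflict occurs when an LR(0) state has two complete items [A → α .] and [B → β .] — both call for a reduction, and with no lookahead the parser cannot choose between them.

Augment with C' → C and build the canonical LR(0) collection (I0 = CLOSURE({[C' → . C]}), then GOTO on every symbol after a dot until no new states appear). It has 15 states:
  I0: { [C → . ) C )], [C → . P], [C → . a P], [C → . n C n], [C' → . C], [P → . ) P], [P → . a] }  — shift
  I1: { [C → ) . C )], [C → . ) C )], [C → . P], [C → . a P], [C → . n C n], [P → ) . P], [P → . ) P], [P → . a] }  — shift
  I2: { [C' → C .] }  — accept
  I3: { [C → P .] }  — reduce
  I4: { [C → a . P], [P → . ) P], [P → . a], [P → a .] }  — shift, reduce
  I5: { [C → . ) C )], [C → . P], [C → . a P], [C → . n C n], [C → n . C n], [P → . ) P], [P → . a] }  — shift
  I6: { [C → n C . n] }  — shift
  I7: { [C → n C n .] }  — reduce
  I8: { [P → ) . P], [P → . ) P], [P → . a] }  — shift
  I9: { [C → a P .] }  — reduce
  I10: { [P → a .] }  — reduce
  I11: { [P → ) P .] }  — reduce
  I12: { [C → ) C . )] }  — shift
  I13: { [C → P .], [P → ) P .] }  — 2 reduces
  I14: { [C → ) C ) .] }  — reduce

I13 contains complete items [C → P .], [P → ) P .] — reduce-reduce conflict.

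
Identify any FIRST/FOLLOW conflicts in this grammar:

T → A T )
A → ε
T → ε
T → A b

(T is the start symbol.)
A FIRST/FOLLOW conflict occurs when a non-terminal N has a nullable alternative N → β (β ⇒* ε) and another alternative N → α with FIRST(α) ∩ FOLLOW(N) ≠ ∅: on such a lookahead the parser cannot decide between expanding α and letting N vanish via β.

Nullable non-terminals: A, T.
FIRST sets used below: FIRST(A) = { ε }, FIRST(T) = { ')', 'b', ε }
A has a nullable alternative but only one production, so nothing to check.

T: nullable alternative(s) T → ε; FOLLOW(T) = { $, ')' }
  T → A T ): FIRST \ {ε} = { ')', 'b' } — overlaps FOLLOW(T) on { ')' }: CONFLICT
  T → ε: FIRST \ {ε} = { } — this is the only nullable alternative, skip
  T → A b: FIRST \ {ε} = { 'b' } — disjoint from FOLLOW(T)

So the grammar has 1 FIRST/FOLLOW conflict (marked CONFLICT above).

Answer: Yes. T → A T ')' with FOLLOW(T) on { ')' }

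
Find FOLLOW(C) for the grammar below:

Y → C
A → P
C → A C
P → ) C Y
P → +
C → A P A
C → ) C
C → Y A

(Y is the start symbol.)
{ $, ')', '+' }

In Y → C: C is at the end, add FOLLOW(Y)
In C → A C: C is at the end; this adds FOLLOW(C) to itself — nothing new
In P → ) C Y: C is followed by Y, add FIRST(Y) \ {ε} = { ')', '+' }
In C → ) C: C is at the end; this adds FOLLOW(C) to itself — nothing new

The FOLLOW sets referred to above (computed the same way, to a fixed point):
  FOLLOW(Y) = { $, ')', '+' }

Taking the union: FOLLOW(C) = { $, ')', '+' }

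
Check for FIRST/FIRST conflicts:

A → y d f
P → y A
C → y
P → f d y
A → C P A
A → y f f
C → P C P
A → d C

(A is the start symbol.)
Yes. A → y d f / A → C P A on { 'y' }; A → y d f / A → y f f on { 'y' }; A → C P A / A → y f f on { 'y' }; C → y / C → P C P on { 'y' }

FIRST sets of the non-terminals at (or reachable through a nullable prefix from) the front of some alternative:
  FIRST(C) = { 'f', 'y' }
  FIRST(P) = { 'f', 'y' }

Productions for A:
  A → y d f: FIRST = { 'y' }
  A → C P A: FIRST = { 'f', 'y' }
  A → y f f: FIRST = { 'y' }
  A → d C: FIRST = { 'd' }
Productions for P:
  P → y A: FIRST = { 'y' }
  P → f d y: FIRST = { 'f' }
Productions for C:
  C → y: FIRST = { 'y' }
  C → P C P: FIRST = { 'f', 'y' }

Conflict for A: A → y d f and A → C P A
  Overlap: { 'y' }
Conflict for A: A → y d f and A → y f f
  Overlap: { 'y' }
Conflict for A: A → C P A and A → y f f
  Overlap: { 'y' }
Conflict for C: C → y and C → P C P
  Overlap: { 'y' }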